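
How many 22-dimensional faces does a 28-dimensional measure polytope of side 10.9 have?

f_22(28-cube) = (28 choose 22) · 2^6 = 24111360.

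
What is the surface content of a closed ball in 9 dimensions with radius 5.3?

S = n·V_n(r)/r = 9·V_9(5.3)/5.3 (volume-to-surface relation), giving 1.84828e+07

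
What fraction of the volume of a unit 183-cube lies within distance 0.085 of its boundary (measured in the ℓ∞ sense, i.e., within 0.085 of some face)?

Shell fraction = 1 - (1-0.17)^183 ≈ 1 - 1.553e-15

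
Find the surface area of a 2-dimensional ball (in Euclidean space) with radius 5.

|∂B_2(5)| = 2πr = 2π·5 ≈ 31.4159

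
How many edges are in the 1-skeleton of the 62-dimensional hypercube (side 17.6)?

The 62-cube has n·2^(n-1) = 62·2^61 = 62·2305843009213693952 = 142962266571249025024 edges.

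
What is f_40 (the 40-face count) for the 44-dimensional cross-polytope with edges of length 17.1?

An n-cross-polytope has 2^(k+1)·C(n,k+1) k-faces. Here 2^41·C(44,41) = 2199023255552·13244 = 29123863996530688.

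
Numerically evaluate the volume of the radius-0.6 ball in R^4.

V_4(0.6) = π^(4/2) · (0.6)^4 / Γ(4/2 + 1) ≈ 0.63955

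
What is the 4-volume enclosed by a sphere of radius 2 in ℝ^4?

The n-ball volume is π^(n/2)·r^n/Γ(n/2+1). With n=4, r=2: V = 8·π^2 ≈ 78.9568.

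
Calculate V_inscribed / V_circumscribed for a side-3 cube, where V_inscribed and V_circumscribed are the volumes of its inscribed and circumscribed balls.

The radii are 3/2 and 3√3/2, so the volume ratio is (1/√3)^3 = 3^{-3/2} ≈ 0.19245.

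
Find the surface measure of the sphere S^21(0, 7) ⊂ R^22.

S = n·V_n(r)/r = 22·V_22(7)/7 (volume-to-surface relation), giving 79792266297612001·π^11/259200 ≈ 9.05679e+16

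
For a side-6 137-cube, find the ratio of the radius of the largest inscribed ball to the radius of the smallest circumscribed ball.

r_in = 6/2 (half the side); r_out = 6√137/2 (half the diagonal). Ratio = 1/√137 ≈ 0.0854358.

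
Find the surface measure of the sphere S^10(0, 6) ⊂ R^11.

S_11(6) = 2·π^(11/2)·(6)^10 / Γ(11/2) = 143327232·π^5/35 ≈ 1.25317e+09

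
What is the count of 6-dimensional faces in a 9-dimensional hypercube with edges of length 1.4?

Choose 6 of 9 axes to span the face (C(9,6) = 84 ways), then fix each of the remaining 3 coordinates at one of its two extreme values (2^3 = 8 ways): 84·8 = 672.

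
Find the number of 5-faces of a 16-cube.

Choose 5 of 16 axes to span the face (C(16,5) = 4368 ways), then fix each of the remaining 11 coordinates at one of its two extreme values (2^11 = 2048 ways): 4368·2048 = 8945664.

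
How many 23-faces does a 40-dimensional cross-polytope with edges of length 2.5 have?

f_23(40-orthoplex) = 2^24 · (40 choose 24) = 1054483285436006400.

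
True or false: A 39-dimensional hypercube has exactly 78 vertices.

False. The 39-cube has 2^39 = 549755813888 vertices.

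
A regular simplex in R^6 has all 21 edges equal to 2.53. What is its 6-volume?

V_6 = √(7) · 2.53^6 / (6! · 2^(6/2)) ≈ 0.120462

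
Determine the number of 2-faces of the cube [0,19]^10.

An n-cube has C(n,k)·2^(n-k) k-faces. Here C(10,2)·2^8 = 45·256 = 11520.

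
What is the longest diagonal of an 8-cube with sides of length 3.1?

d = √(3.1² + 3.1² + ... + 3.1²) [8 terms] = √(8·3.1²) = 3.1√8 ≈ 8.76812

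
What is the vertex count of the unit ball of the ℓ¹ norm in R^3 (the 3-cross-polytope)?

Number of vertices = 2n = 6.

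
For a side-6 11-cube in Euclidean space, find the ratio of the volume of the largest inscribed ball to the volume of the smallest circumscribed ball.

V_in/V_out = n^(-n/2) = 11^(-11/2) ≈ 1.87215e-06.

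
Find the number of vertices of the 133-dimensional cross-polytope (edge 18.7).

The vertices are ±e_1, ..., ±e_133, so there are 2·133 = 266.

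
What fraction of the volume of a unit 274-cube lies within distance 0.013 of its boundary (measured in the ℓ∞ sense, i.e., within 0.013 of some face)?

Shell fraction = 1 - (1-0.026)^274 ≈ 0.999267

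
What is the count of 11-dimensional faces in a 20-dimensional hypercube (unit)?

Choose 11 of 20 axes to span the face (C(20,11) = 167960 ways), then fix each of the remaining 9 coordinates at one of its two extreme values (2^9 = 512 ways): 167960·512 = 85995520.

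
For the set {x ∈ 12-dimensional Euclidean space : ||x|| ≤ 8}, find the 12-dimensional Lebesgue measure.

V_12(8) = π^(12/2) · (8)^12 / Γ(12/2 + 1) = 4294967296·π^6/45 ≈ 9.17586e+10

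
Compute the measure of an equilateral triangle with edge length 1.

Area = (√3/4) · 1² = 0.433013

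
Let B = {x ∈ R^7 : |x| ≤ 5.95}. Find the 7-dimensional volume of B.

Volume = π^{7/2}·(5.95)^7/Γ(9/2) ≈ 1.24738e+06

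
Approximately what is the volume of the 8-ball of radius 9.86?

Volume = π^{8/2}·(9.86)^8/Γ(5) ≈ 3.6258e+08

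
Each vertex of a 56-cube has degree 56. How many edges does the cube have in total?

Number of 1-faces = C(56,1)·2^(56-1) = 56·36028797018963968 = 2017612633061982208.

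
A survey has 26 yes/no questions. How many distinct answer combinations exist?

The 26-cube has 2^26 = 67108864 vertices.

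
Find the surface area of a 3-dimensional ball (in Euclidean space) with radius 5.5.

S_3(5.5) = 2·π^(3/2)·(5.5)^2 / Γ(3/2) = 4πr² = 4π·(5.5)² ≈ 380.133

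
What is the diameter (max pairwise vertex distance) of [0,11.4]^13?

||(11.4,11.4,...,11.4)|| = √(13)·11.4 ≈ 41.1033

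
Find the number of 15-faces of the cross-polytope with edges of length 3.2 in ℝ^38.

f_15(38-orthoplex) = 2^16 · (38 choose 16) = 1457518964244480.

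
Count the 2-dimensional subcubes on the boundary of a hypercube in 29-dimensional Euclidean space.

f_2(29-cube) = (29 choose 2) · 2^27 = 54492397568.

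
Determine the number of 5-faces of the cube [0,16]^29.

Choose 5 of 29 axes to span the face (C(29,5) = 118755 ways), then fix each of the remaining 24 coordinates at one of its two extreme values (2^24 = 16777216 ways): 118755·16777216 = 1992378286080.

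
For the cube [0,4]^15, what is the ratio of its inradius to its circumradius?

Ratio = (s/2)/(s√15/2) = 15^(-1/2) ≈ 0.258199.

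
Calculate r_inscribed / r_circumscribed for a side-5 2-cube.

Ratio = (s/2)/(s√2/2) = 2^(-1/2) ≈ 0.707107.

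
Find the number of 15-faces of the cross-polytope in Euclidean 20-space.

Each 15-face is the convex hull of 16 vertices, one chosen as ±e_i from each of 16 distinct axes: 2^16·C(20,16) = 317521920.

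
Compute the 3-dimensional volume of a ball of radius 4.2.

Volume = π^{3/2}·(4.2)^3/Γ(5/2) ≈ 310.339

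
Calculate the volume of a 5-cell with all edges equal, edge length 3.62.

V = (3.62^4 / 4!) · √((4+1) / 2^4) ≈ 3.99989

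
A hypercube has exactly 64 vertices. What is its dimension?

n = log_2(64) = 6.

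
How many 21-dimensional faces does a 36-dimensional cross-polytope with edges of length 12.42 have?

Number of 21-faces = 2^(21+1) · C(36,21+1) = 4194304 · 3796297200 = 15922824531148800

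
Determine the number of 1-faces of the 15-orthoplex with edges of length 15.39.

Each 1-face is the convex hull of 2 vertices, one chosen as ±e_i from each of 2 distinct axes: 2^2·C(15,2) = 420.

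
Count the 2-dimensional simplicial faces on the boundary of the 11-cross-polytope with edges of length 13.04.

Each 2-face is the convex hull of 3 vertices, one chosen as ±e_i from each of 3 distinct axes: 2^3·C(11,3) = 1320.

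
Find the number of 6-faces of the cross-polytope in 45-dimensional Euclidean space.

Number of 6-faces = 2^(6+1) · C(45,6+1) = 128 · 45379620 = 5808591360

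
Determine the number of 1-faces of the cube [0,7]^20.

Choose 1 of 20 axes to span the face (C(20,1) = 20 ways), then fix each of the remaining 19 coordinates at one of its two extreme values (2^19 = 524288 ways): 20·524288 = 10485760.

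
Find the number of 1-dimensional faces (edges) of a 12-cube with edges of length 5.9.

Number of 1-faces = C(12,1)·2^(12-1) = 12·2048 = 24576.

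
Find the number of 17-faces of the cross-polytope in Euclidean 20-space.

Each 17-face is the convex hull of 18 vertices, one chosen as ±e_i from each of 18 distinct axes: 2^18·C(20,18) = 49807360.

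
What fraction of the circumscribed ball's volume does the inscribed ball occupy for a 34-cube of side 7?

The radii are 7/2 and 7√34/2, so the volume ratio is (1/√34)^34 = 34^{-34/2} ≈ 9.22271e-27.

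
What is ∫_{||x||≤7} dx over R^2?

Volume = π^{2/2}·(7)^2/Γ(2) = 49·π ≈ 153.938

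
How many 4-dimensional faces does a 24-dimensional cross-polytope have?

An n-cross-polytope has 2^(k+1)·C(n,k+1) k-faces. Here 2^5·C(24,5) = 32·42504 = 1360128.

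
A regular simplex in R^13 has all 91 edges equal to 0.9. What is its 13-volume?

For a regular n-simplex with edge a, V = (a^n / n!)·√((n+1)/2^n). With a=0.9, n=13: V ≈ 1.68749e-12.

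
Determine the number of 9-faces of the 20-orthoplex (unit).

Number of 9-faces = 2^(9+1) · C(20,9+1) = 1024 · 184756 = 189190144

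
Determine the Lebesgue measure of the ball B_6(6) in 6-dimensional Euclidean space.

Volume = π^{6/2}·(6)^6/Γ(4) = 7776·π^3 ≈ 241105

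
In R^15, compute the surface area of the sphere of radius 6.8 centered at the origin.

S = n·V_n(r)/r = 15·V_15(6.8)/6.8 (volume-to-surface relation), giving 2.5861e+12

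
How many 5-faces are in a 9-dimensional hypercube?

Choose 5 of 9 axes to span the face (C(9,5) = 126 ways), then fix each of the remaining 4 coordinates at one of its two extreme values (2^4 = 16 ways): 126·16 = 2016.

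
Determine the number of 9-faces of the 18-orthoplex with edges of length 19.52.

An n-cross-polytope has 2^(k+1)·C(n,k+1) k-faces. Here 2^10·C(18,10) = 1024·43758 = 44808192.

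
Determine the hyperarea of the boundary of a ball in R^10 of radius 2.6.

S = n·V_n(r)/r = 10·V_10(2.6)/2.6 (volume-to-surface relation), giving 138461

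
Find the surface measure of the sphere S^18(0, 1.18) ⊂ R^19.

|∂B_19(1.18)| ≈ 17.4268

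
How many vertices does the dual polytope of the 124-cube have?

The vertices are ±e_1, ..., ±e_124, so there are 2·124 = 248.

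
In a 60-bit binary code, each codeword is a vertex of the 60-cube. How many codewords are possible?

The 60-cube has 2^60 = 1152921504606846976 vertices.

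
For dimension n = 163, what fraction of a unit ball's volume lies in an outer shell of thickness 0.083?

1 - (1-0.083)^163 ≈ 0.9999992651 ≈ 99.999927%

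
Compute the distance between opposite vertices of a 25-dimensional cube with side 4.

d = √(4² + 4² + ... + 4²) [25 terms] = √(25·4²) = 4√25 = 20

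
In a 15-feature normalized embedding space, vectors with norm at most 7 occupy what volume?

V_15(7) = π^(15/2) · (7)^15 / Γ(15/2 + 1) = 173625106649344·π^7/289575 ≈ 1.81093e+12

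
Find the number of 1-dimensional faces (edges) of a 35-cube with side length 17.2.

An n-cube has n·2^(n-1) edges. With n = 35: 35·17179869184 = 601295421440.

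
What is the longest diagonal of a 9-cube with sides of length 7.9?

Diagonal = √9 · 7.9 = 23.7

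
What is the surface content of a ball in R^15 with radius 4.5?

|∂B_15(4.5)| = 847288609443·π^7/320320 ≈ 7.98907e+09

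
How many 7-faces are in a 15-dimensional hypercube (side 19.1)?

f_7(15-cube) = (15 choose 7) · 2^8 = 1647360.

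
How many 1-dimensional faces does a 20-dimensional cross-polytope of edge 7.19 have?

Each 1-face is the convex hull of 2 vertices, one chosen as ±e_i from each of 2 distinct axes: 2^2·C(20,2) = 760.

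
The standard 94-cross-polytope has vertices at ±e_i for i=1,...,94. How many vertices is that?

Number of vertices = 2n = 188.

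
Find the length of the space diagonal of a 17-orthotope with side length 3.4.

Diagonal = √17 · 3.4 ≈ 14.0186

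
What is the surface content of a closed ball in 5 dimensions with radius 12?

The surface area of an n-ball is 2π^(n/2) r^(n-1) / Γ(n/2). For n=5, r=12: 55296·π^2 ≈ 545750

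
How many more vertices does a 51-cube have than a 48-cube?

The 51-cube has 2^51 = 2251799813685248 vertices. The 48-cube has 2^48 = 281474976710656 vertices. Difference: 2251799813685248 - 281474976710656 = 1970324836974592.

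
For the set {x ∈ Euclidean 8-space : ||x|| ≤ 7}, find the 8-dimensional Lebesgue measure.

Volume = π^{8/2}·(7)^8/Γ(5) = 5764801·π^4/24 ≈ 2.33977e+07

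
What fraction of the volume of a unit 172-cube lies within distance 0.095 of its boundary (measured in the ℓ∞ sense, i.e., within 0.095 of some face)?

1 - (1 - 2·0.095)^172 = 1 - 0.81^172 ≈ 1 - 1.817e-16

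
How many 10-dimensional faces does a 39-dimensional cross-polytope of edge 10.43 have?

Number of 10-faces = 2^(10+1) · C(39,10+1) = 2048 · 1676056044 = 3432562778112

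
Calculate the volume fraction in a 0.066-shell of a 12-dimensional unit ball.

1 - (1-0.066)^12 ≈ 0.55928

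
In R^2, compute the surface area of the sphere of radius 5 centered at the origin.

S_2(5) = 2·π^(2/2)·(5)^1 / Γ(2/2) = 2πr = 2π·5 ≈ 31.4159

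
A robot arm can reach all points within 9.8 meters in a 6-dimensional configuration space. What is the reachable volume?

Volume = π^{6/2}·(9.8)^6/Γ(4) ≈ 4.57778e+06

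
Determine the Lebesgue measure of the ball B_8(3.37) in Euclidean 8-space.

The n-ball volume is π^(n/2)·r^n/Γ(n/2+1). With n=8, r=3.37: V ≈ 67519.2.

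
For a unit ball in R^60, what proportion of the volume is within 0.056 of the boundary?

1 - (1-0.056)^60 ≈ 0.968499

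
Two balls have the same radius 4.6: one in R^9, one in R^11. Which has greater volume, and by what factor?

V_9(4.6) ≈ 3.04185e+06, V_11(4.6) ≈ 3.67655e+07. The 11-ball is larger by a factor of 12.09.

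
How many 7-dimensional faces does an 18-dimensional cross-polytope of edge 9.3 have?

f_7(18-orthoplex) = 2^8 · (18 choose 8) = 11202048.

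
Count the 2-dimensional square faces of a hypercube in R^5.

Number of 2-faces = C(5,2) · 2^(5-2) = 10 · 8 = 80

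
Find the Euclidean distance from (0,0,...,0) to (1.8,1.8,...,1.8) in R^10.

Diagonal = √10 · 1.8 ≈ 5.6921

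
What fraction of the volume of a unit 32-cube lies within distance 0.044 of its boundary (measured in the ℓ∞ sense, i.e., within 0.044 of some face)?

The inner cube has side 1-2·0.044 = 0.912 and volume (0.912)^32 ≈ 0.05246, so the shell holds 0.947539 of the volume.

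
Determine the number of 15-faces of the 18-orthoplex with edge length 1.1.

An n-cross-polytope has 2^(k+1)·C(n,k+1) k-faces. Here 2^16·C(18,16) = 65536·153 = 10027008.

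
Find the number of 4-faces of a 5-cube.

Number of 4-faces = C(5,4) · 2^(5-4) = 5 · 2 = 10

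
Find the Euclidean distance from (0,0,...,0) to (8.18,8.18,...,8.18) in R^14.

Diagonal = √14 · 8.18 ≈ 30.6068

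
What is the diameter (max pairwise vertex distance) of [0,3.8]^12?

d = √(3.8² + 3.8² + ... + 3.8²) [12 terms] = √(12·3.8²) = 3.8√12 ≈ 13.1636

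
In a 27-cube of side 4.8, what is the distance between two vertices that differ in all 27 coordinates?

||(4.8,4.8,...,4.8)|| = √(27)·4.8 ≈ 24.9415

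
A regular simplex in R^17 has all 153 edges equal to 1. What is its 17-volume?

V = (1^17 / 17!) · √((17+1) / 2^17) ≈ 3.29468e-17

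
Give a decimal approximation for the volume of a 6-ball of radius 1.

V_6(1) = π^(6/2) · (1)^6 / Γ(6/2 + 1) = π^3/6 ≈ 5.16771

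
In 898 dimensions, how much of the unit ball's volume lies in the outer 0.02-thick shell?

Shell fraction = 1 - (1-0.02)^898 ≈ 0.9999999868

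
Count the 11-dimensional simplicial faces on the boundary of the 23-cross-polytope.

Each 11-face is the convex hull of 12 vertices, one chosen as ±e_i from each of 12 distinct axes: 2^12·C(23,12) = 5538111488.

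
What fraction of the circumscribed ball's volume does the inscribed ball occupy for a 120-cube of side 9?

The radii are 9/2 and 9√120/2, so the volume ratio is (1/√120)^120 = 120^{-120/2} ≈ 1.7747e-125.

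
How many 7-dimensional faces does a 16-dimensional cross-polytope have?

Each 7-face is the convex hull of 8 vertices, one chosen as ±e_i from each of 8 distinct axes: 2^8·C(16,8) = 3294720.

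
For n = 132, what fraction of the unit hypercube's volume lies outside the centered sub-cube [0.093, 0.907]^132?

Shell fraction = 1 - (1-0.186)^132 ≈ 1 - 1.594e-12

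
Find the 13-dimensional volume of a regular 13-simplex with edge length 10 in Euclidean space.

V = (10^13 / 13!) · √((13+1) / 2^13) ≈ 66.3879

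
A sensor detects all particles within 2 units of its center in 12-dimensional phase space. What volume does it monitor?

Volume = π^{12/2}·(2)^12/Γ(7) = 256·π^6/45 ≈ 5469.24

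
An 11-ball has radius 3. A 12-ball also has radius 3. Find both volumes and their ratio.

V_11(3) ≈ 333763. V_12(3) ≈ 709613. Ratio V_11/V_12 ≈ 0.4703.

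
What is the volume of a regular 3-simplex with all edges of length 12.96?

Volume = (√2/12) · 12.96³ = 256.536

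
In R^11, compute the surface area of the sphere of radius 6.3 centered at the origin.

The surface area of an n-ball is 2π^(n/2) r^(n-1) / Γ(n/2). For n=11, r=6.3: 2.04128e+09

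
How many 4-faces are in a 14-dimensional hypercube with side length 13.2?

f_4(14-cube) = (14 choose 4) · 2^10 = 1025024.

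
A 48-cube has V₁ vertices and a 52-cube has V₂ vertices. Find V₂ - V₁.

V₁ = 2^48 = 281474976710656. V₂ = 2^52 = 4503599627370496. V₂ - V₁ = 4222124650659840.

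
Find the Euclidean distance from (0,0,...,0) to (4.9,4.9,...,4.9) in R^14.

||(4.9,4.9,...,4.9)|| = √(14)·4.9 ≈ 18.3341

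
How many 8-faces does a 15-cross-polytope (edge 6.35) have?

Number of 8-faces = 2^(8+1) · C(15,8+1) = 512 · 5005 = 2562560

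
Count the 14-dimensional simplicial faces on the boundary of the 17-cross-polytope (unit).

Number of 14-faces = 2^(14+1) · C(17,14+1) = 32768 · 136 = 4456448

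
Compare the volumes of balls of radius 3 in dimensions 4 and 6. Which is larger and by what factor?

V_4(3) ≈ 399.719, V_6(3) ≈ 3767.26. The 6-ball is larger by a factor of 9.425.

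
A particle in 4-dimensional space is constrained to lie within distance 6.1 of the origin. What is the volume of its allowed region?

V_4(6.1) = π^(4/2) · (6.1)^4 / Γ(4/2 + 1) ≈ 6832.65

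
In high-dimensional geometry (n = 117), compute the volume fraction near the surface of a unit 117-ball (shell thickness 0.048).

1 - (1-0.048)^117 ≈ 0.996834 ≈ 99.68%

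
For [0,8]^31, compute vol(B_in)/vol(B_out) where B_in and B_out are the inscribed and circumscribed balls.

Volume scales as r^n, and r_in/r_out = 1/√31, giving (1/√31)^31 ≈ 7.65409e-24.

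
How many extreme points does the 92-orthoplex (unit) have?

The vertices are ±e_1, ..., ±e_92, so there are 2·92 = 184.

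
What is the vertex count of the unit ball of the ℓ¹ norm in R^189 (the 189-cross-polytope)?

Number of vertices = 2n = 378.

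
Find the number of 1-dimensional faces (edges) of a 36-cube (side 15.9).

The 36-cube has n·2^(n-1) = 36·2^35 = 36·34359738368 = 1236950581248 edges.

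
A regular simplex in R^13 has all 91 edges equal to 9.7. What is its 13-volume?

For a regular n-simplex with edge a, V = (a^n / n!)·√((n+1)/2^n). With a=9.7, n=13: V ≈ 44.6808.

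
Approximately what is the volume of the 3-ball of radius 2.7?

V_3(2.7) = π^(3/2) · (2.7)^3 / Γ(3/2 + 1) ≈ 82.448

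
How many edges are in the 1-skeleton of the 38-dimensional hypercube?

Number of 1-faces = C(38,1)·2^(38-1) = 38·137438953472 = 5222680231936.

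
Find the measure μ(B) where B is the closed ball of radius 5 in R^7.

Volume = π^{7/2}·(5)^7/Γ(9/2) = 250000·π^3/21 ≈ 369122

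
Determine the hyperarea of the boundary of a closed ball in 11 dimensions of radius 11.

The surface area of an n-ball is 2π^(n/2) r^(n-1) / Γ(n/2). For n=11, r=11: 1659995174464·π^5/945 ≈ 5.37557e+11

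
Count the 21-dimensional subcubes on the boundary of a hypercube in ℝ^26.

f_21(26-cube) = (26 choose 21) · 2^5 = 2104960.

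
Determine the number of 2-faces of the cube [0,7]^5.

Number of 2-faces = C(5,2) · 2^(5-2) = 10 · 8 = 80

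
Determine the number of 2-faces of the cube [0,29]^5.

An n-cube has C(n,k)·2^(n-k) k-faces. Here C(5,2)·2^3 = 10·8 = 80.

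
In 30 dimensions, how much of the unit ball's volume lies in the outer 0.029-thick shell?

Shell fraction = 1 - (1-0.029)^30 ≈ 0.586403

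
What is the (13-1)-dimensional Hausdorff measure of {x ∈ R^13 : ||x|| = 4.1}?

S = n·V_n(r)/r = 13·V_13(4.1)/4.1 (volume-to-surface relation), giving 2.67111e+08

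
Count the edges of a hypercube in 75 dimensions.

Each of the 2^75 = 37778931862957161709568 vertices has degree 75; total edges = 75·2^75/2 = 1416709944860893564108800.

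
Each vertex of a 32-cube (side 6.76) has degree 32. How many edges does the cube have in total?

The 32-cube has n·2^(n-1) = 32·2^31 = 32·2147483648 = 68719476736 edges.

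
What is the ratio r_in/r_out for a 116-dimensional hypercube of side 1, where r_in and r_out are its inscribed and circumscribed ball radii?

r_in / r_out = (1/2) / (1√116/2) = 1/√116 ≈ 0.0928477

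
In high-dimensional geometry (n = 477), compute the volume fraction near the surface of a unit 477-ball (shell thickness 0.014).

1 - (1-0.014)^477 ≈ 0.9988 ≈ 99.88%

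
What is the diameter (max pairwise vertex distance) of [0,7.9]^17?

||(7.9,7.9,...,7.9)|| = √(17)·7.9 ≈ 32.5725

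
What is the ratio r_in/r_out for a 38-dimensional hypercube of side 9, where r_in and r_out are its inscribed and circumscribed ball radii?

For an n-cube of any side s, the inradius is s/2 and the circumradius is s√n/2, so the ratio is 1/√38 ≈ 0.162221.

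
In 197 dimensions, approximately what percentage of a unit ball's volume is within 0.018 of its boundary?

1 - (1-0.018)^197 ≈ 0.972077 ≈ 97.21%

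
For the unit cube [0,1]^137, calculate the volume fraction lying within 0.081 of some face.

The inner cube has side 1-2·0.081 = 0.838 and volume (0.838)^137 ≈ 3.051e-11, so the shell holds 1 - 3.051e-11 of the volume.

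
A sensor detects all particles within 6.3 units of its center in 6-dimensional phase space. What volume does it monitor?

The n-ball volume is π^(n/2)·r^n/Γ(n/2+1). With n=6, r=6.3: V ≈ 323104.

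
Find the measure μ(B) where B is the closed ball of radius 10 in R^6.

Volume = π^{6/2}·(10)^6/Γ(4) = 500000·π^3/3 ≈ 5.16771e+06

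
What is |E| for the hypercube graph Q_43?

The 43-cube has n·2^(n-1) = 43·2^42 = 43·4398046511104 = 189115999977472 edges.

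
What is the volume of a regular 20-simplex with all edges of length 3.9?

For a regular n-simplex with edge a, V = (a^n / n!)·√((n+1)/2^n). With a=3.9, n=20: V ≈ 1.21893e-09.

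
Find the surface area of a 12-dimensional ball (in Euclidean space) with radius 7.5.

The surface area of an n-ball is 2π^(n/2) r^(n-1) / Γ(n/2). For n=12, r=7.5: 576650390625·π^6/8192 ≈ 6.7674e+10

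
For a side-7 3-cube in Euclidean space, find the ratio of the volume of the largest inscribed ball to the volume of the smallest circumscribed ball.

V_in/V_out = n^(-n/2) = 3^(-3/2) ≈ 0.19245.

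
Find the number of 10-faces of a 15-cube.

f_10(15-cube) = (15 choose 10) · 2^5 = 96096.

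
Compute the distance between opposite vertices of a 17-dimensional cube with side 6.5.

The space diagonal of an n-cube of side s is s√n. Here 6.5·√17 ≈ 26.8002.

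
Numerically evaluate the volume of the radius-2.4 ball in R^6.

Volume = π^{6/2}·(2.4)^6/Γ(4) ≈ 987.565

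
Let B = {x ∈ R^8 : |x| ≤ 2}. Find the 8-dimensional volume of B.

Volume = π^{8/2}·(2)^8/Γ(5) = 32·π^4/3 ≈ 1039.03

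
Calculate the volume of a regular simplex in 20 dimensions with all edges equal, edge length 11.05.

Volume = 11.05^20 · √(21/2^20) / 20! ≈ 1.35497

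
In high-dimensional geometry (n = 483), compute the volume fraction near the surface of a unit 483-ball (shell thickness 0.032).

1 - (1-0.032)^483 ≈ 0.9999998494 ≈ 99.999985%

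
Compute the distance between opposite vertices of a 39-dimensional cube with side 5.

The space diagonal of an n-cube of side s is s√n. Here 5·√39 ≈ 31.225.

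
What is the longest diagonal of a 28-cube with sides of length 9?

||(9,9,...,9)|| = √(28)·9 ≈ 47.6235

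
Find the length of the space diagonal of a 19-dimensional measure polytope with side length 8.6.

The space diagonal of an n-cube of side s is s√n. Here 8.6·√19 ≈ 37.4865.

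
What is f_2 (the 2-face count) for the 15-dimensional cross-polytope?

f_2(15-orthoplex) = 2^3 · (15 choose 3) = 3640.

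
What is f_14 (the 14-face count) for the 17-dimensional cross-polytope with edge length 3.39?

Each 14-face is the convex hull of 15 vertices, one chosen as ±e_i from each of 15 distinct axes: 2^15·C(17,15) = 4456448.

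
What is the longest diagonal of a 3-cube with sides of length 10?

The space diagonal of an n-cube of side s is s√n. Here 10·√3 ≈ 17.3205.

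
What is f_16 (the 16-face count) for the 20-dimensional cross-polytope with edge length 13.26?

An n-cross-polytope has 2^(k+1)·C(n,k+1) k-faces. Here 2^17·C(20,17) = 131072·1140 = 149422080.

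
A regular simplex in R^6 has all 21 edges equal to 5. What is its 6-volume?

V_6 = √(7) · 5^6 / (6! · 2^(6/2)) ≈ 7.17706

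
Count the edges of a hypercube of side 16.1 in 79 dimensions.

Each of the 2^79 = 604462909807314587353088 vertices has degree 79; total edges = 79·2^79/2 = 23876284937388926200446976.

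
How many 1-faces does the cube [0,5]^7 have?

An n-cube has n·2^(n-1) edges. With n = 7: 7·64 = 448.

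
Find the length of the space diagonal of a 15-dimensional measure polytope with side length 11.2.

d = √(11.2² + 11.2² + ... + 11.2²) [15 terms] = √(15·11.2²) = 11.2√15 ≈ 43.3774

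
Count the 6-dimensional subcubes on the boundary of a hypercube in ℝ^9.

f_6(9-cube) = (9 choose 6) · 2^3 = 672.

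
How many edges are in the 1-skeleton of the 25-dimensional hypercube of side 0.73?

The 25-cube has n·2^(n-1) = 25·2^24 = 25·16777216 = 419430400 edges.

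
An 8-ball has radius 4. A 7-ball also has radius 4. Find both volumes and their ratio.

V_8(4) ≈ 265992. V_7(4) ≈ 77410.6. Ratio V_8/V_7 ≈ 3.436.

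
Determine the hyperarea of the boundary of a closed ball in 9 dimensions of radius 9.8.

|∂B_9(9.8)| ≈ 2.52562e+09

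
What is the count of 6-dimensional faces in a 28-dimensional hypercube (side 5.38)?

Choose 6 of 28 axes to span the face (C(28,6) = 376740 ways), then fix each of the remaining 22 coordinates at one of its two extreme values (2^22 = 4194304 ways): 376740·4194304 = 1580162088960.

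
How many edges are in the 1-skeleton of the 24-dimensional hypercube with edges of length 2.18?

The 24-cube has n·2^(n-1) = 24·2^23 = 24·8388608 = 201326592 edges.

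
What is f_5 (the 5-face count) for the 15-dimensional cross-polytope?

Number of 5-faces = 2^(5+1) · C(15,5+1) = 64 · 5005 = 320320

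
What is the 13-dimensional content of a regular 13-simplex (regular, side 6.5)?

Volume = 6.5^13 · √(14/2^13) / 13! ≈ 0.24545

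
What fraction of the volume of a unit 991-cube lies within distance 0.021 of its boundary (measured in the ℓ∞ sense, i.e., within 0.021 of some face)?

1 - (1 - 2·0.021)^991 = 1 - 0.958^991 ≈ 1 - 3.414e-19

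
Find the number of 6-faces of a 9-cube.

f_6(9-cube) = (9 choose 6) · 2^3 = 672.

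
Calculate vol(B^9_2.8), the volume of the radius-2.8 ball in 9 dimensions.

Volume = π^{9/2}·(2.8)^9/Γ(11/2) ≈ 34893.1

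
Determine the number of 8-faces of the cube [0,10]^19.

Number of 8-faces = C(19,8) · 2^(19-8) = 75582 · 2048 = 154791936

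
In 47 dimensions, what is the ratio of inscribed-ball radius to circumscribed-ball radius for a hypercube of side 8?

Ratio = (s/2)/(s√47/2) = 47^(-1/2) ≈ 0.145865.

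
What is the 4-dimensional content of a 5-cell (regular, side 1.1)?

V_4 = √(5) · 1.1^4 / (4! · 2^(4/2)) ≈ 0.0341024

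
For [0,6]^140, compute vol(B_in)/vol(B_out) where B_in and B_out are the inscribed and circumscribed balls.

The radii are 6/2 and 6√140/2, so the volume ratio is (1/√140)^140 = 140^{-140/2} ≈ 5.90252e-151.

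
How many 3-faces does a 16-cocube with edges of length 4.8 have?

Number of 3-faces = 2^(3+1) · C(16,3+1) = 16 · 1820 = 29120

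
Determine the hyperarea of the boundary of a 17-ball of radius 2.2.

S_17(2.2) = 2·π^(17/2)·(2.2)^16 / Γ(17/2) ≈ 721727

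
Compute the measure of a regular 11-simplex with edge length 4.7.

V_11 = √(12) · 4.7^11 / (11! · 2^(11/2)) ≈ 0.0474074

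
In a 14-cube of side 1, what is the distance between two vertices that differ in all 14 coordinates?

||(1,1,...,1)|| = √(14)·1 ≈ 3.74166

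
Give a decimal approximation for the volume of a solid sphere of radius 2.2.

Volume = π^{3/2}·(2.2)^3/Γ(5/2) ≈ 44.6022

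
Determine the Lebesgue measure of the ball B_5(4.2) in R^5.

V_5(4.2) = π^(5/2) · (4.2)^5 / Γ(5/2 + 1) ≈ 6879.31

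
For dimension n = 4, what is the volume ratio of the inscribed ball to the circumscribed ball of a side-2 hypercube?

The radii are 2/2 and 2√4/2, so the volume ratio is (1/√4)^4 = 4^{-4/2} ≈ 0.0625.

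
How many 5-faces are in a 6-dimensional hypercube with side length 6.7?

An n-cube has C(n,k)·2^(n-k) k-faces. Here C(6,5)·2^1 = 6·2 = 12.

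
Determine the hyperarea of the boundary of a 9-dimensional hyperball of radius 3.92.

|∂B_9(3.92)| ≈ 1.65519e+06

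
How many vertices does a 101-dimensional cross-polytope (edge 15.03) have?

An n-cross-polytope has 2n vertices; here n = 101, giving 202.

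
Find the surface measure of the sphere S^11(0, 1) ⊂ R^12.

S = n·V_n(r)/r = 12·V_12(1)/1 (volume-to-surface relation), giving π^6/60 ≈ 16.0232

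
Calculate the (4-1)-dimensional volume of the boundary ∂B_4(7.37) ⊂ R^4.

S_4(7.37) = 2·π^(4/2)·(7.37)^3 / Γ(4/2) ≈ 7901.91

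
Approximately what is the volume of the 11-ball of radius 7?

Volume = π^{11/2}·(7)^11/Γ(13/2) = 18078415936·π^5/1485 ≈ 3.72549e+09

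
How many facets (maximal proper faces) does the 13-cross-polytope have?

Each 12-face is the convex hull of 13 vertices, one chosen as ±e_i from each of 13 distinct axes: 2^13·C(13,13) = 8192.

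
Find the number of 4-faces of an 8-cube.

An n-cube has C(n,k)·2^(n-k) k-faces. Here C(8,4)·2^4 = 70·16 = 1120.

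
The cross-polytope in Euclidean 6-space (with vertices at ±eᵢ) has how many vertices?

Number of vertices = 2n = 12.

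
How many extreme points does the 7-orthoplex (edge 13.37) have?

The vertices are ±e_1, ..., ±e_7, so there are 2·7 = 14.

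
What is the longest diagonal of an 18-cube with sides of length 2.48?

The space diagonal of an n-cube of side s is s√n. Here 2.48·√18 ≈ 10.5217.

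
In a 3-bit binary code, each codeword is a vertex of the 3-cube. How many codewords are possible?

Each vertex is a binary string of length 3, so there are 2^3 = 8.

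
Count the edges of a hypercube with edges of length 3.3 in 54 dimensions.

Number of 1-faces = C(54,1)·2^(54-1) = 54·9007199254740992 = 486388759756013568.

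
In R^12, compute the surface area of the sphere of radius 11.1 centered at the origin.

S = n·V_n(r)/r = 12·V_12(11.1)/11.1 (volume-to-surface relation), giving 5.05011e+12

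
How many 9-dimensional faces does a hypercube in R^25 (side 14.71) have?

f_9(25-cube) = (25 choose 9) · 2^16 = 133888409600.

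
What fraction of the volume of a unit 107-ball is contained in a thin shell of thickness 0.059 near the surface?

1 - (1-0.059)^107 ≈ 0.998507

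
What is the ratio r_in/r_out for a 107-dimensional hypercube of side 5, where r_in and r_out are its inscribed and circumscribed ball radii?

For an n-cube of any side s, the inradius is s/2 and the circumradius is s√n/2, so the ratio is 1/√107 ≈ 0.0966736.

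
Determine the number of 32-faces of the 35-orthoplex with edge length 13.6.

f_32(35-orthoplex) = 2^33 · (35 choose 33) = 5111011082240.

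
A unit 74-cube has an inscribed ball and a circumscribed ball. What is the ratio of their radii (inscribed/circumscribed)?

r_in / r_out = (1/2) / (1√74/2) = 1/√74 ≈ 0.116248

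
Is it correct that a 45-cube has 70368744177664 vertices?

False. The 45-cube has 2^45 = 35184372088832 vertices.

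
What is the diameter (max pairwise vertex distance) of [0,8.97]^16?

The space diagonal of an n-cube of side s is s√n. Here 8.97·√16 = 35.88.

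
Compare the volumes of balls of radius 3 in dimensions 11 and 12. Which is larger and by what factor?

V_11(3) ≈ 333763, V_12(3) ≈ 709613. The 12-ball is larger by a factor of 2.126.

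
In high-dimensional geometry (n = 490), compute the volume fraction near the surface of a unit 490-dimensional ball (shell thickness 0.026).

1 - (1-0.026)^490 ≈ 0.9999975232 ≈ 99.999752%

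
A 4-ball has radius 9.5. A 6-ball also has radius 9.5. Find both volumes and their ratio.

V_4(9.5) ≈ 40194.3. V_6(9.5) ≈ 3.79874e+06. Ratio V_4/V_6 ≈ 0.01058.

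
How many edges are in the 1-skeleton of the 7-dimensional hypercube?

The 7-cube has n·2^(n-1) = 7·2^6 = 7·64 = 448 edges.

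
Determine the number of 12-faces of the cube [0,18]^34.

Choose 12 of 34 axes to span the face (C(34,12) = 548354040 ways), then fix each of the remaining 22 coordinates at one of its two extreme values (2^22 = 4194304 ways): 548354040·4194304 = 2299963543388160.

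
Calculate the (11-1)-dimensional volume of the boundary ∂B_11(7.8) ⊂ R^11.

S_11(7.8) = 2·π^(11/2)·(7.8)^10 / Γ(11/2) ≈ 1.7276e+10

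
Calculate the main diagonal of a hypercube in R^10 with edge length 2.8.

d = √(2.8² + 2.8² + ... + 2.8²) [10 terms] = √(10·2.8²) = 2.8√10 ≈ 8.85438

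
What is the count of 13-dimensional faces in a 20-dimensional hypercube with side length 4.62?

Number of 13-faces = C(20,13) · 2^(20-13) = 77520 · 128 = 9922560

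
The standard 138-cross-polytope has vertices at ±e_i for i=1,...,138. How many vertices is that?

An n-cross-polytope has 2n vertices; here n = 138, giving 276.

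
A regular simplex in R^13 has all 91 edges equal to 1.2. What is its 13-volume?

Volume = 1.2^13 · √(14/2^13) / 13! ≈ 7.10305e-11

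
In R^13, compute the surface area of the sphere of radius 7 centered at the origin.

|∂B_13(7)| = 253097823104·π^6/1485 ≈ 1.63856e+11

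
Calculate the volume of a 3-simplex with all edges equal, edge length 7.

Volume = (√2/12) · 7³ = 40.4229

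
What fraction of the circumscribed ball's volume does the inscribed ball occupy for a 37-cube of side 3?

V_in / V_out = (r_in/r_out)^37 = (1/√37)^37 = 37^(-37/2) ≈ 9.73348e-30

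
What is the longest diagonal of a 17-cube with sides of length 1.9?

Diagonal = √17 · 1.9 ≈ 7.8339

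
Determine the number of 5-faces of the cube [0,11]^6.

f_5(6-cube) = (6 choose 5) · 2^1 = 12.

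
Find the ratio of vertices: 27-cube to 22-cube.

The 27-cube has 2^27 = 134217728 vertices. The 22-cube has 2^22 = 4194304 vertices. Ratio: 134217728/4194304 = 32.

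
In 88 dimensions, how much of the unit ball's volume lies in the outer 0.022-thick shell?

1 - (1-0.022)^88 ≈ 0.858805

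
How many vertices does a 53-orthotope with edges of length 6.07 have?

The 53-cube has 2^53 = 9007199254740992 vertices.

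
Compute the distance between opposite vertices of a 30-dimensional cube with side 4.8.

Diagonal = √30 · 4.8 ≈ 26.2907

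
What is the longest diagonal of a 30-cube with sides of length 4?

Diagonal = √30 · 4 ≈ 21.9089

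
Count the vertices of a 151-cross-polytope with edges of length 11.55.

The vertices are ±e_1, ..., ±e_151, so there are 2·151 = 302.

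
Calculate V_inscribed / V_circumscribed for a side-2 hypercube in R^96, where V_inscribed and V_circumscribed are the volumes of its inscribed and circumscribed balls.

The radii are 2/2 and 2√96/2, so the volume ratio is (1/√96)^96 = 96^{-96/2} ≈ 7.09546e-96.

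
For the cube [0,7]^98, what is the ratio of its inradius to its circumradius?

Ratio = (s/2)/(s√98/2) = 98^(-1/2) ≈ 0.101015.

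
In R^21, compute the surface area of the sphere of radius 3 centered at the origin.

S_21(3) = 2·π^(21/2)·(3)^20 / Γ(21/2) = 88159684608·π^10/8083075 ≈ 1.02139e+09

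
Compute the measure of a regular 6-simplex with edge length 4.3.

For a regular n-simplex with edge a, V = (a^n / n!)·√((n+1)/2^n). With a=4.3, n=6: V ≈ 2.9036.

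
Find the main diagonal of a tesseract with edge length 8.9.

d = √(8.9² + 8.9² + ... + 8.9²) [4 terms] = √(4·8.9²) = 8.9√4 = 17.8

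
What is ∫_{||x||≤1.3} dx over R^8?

V_8(1.3) = π^(8/2) · (1.3)^8 / Γ(8/2 + 1) ≈ 33.1082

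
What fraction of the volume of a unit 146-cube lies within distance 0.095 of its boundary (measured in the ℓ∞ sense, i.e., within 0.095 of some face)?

The inner cube has side 1-2·0.095 = 0.81 and volume (0.81)^146 ≈ 4.353e-14, so the shell holds 1 - 4.353e-14 of the volume.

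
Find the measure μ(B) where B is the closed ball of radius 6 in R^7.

V_7(6) = π^(7/2) · (6)^7 / Γ(7/2 + 1) = 1492992·π^3/35 ≈ 1.32263e+06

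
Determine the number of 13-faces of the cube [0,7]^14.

An n-cube has C(n,k)·2^(n-k) k-faces. Here C(14,13)·2^1 = 14·2 = 28.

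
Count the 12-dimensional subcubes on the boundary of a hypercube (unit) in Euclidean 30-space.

f_12(30-cube) = (30 choose 12) · 2^18 = 22673679974400.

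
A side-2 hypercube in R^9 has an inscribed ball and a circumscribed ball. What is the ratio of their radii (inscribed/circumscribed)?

For an n-cube of any side s, the inradius is s/2 and the circumradius is s√n/2, so the ratio is 1/√9 ≈ 0.333333.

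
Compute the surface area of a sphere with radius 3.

S_3(3) = 2·π^(3/2)·(3)^2 / Γ(3/2) = 4πr² = 4π·(3)² ≈ 113.097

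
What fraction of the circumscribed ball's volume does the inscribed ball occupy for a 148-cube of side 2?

The radii are 2/2 and 2√148/2, so the volume ratio is (1/√148)^148 = 148^{-148/2} ≈ 2.51555e-161.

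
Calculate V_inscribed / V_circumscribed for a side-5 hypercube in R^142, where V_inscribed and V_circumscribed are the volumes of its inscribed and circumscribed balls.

V_in/V_out = n^(-n/2) = 142^(-142/2) ≈ 1.54002e-153.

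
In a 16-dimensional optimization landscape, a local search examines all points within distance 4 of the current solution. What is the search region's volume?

Volume = π^{16/2}·(4)^16/Γ(9) = 33554432·π^8/315 ≈ 1.01074e+09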